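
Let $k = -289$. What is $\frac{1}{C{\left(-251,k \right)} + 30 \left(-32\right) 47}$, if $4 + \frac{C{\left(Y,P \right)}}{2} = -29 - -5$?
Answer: $- \frac{1}{45176} \approx -2.2136 \cdot 10^{-5}$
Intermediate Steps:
$C{\left(Y,P \right)} = -56$ ($C{\left(Y,P \right)} = -8 + 2 \left(-29 - -5\right) = -8 + 2 \left(-29 + 5\right) = -8 + 2 \left(-24\right) = -8 - 48 = -56$)
$\frac{1}{C{\left(-251,k \right)} + 30 \left(-32\right) 47} = \frac{1}{-56 + 30 \left(-32\right) 47} = \frac{1}{-56 - 45120} = \frac{1}{-45176} = - \frac{1}{45176}$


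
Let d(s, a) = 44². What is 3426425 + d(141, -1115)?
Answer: 3428361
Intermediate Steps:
d(s, a) = 1936
3426425 + d(141, -1115) = 3426425 + 1936 = 3428361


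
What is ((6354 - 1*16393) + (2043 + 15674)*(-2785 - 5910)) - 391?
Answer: -154059745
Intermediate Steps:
((6354 - 1*16393) + (2043 + 15674)*(-2785 - 5910)) - 391 = ((6354 - 16393) + 17717*(-8695)) - 391 = (-10039 - 154049315) - 391 = -154059354 - 391 = -154059745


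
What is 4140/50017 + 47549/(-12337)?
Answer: -2327183153/617059729 ≈ -3.7714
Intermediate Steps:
4140/50017 + 47549/(-12337) = 4140*(1/50017) + 47549*(-1/12337) = 4140/50017 - 47549/12337 = -2327183153/617059729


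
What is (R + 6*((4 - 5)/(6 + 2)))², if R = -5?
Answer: 529/16 ≈ 33.063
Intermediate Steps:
(R + 6*((4 - 5)/(6 + 2)))² = (-5 + 6*((4 - 5)/(6 + 2)))² = (-5 + 6*(-1/8))² = (-5 + 6*(-1*⅛))² = (-5 + 6*(-⅛))² = (-5 - ¾)² = (-23/4)² = 529/16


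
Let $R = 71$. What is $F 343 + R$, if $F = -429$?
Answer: $-147076$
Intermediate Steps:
$F 343 + R = \left(-429\right) 343 + 71 = -147147 + 71 = -147076$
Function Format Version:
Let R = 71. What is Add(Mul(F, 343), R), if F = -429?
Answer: -147076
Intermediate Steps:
Add(Mul(F, 343), R) = Add(Mul(-429, 343), 71) = Add(-147147, 71) = -147076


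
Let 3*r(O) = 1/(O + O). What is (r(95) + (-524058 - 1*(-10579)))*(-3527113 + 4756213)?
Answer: -11991223698130/19 ≈ -6.3112e+11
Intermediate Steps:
r(O) = 1/(6*O) (r(O) = 1/(3*(O + O)) = 1/(3*((2*O))) = (1/(2*O))/3 = 1/(6*O))
(r(95) + (-524058 - 1*(-10579)))*(-3527113 + 4756213) = ((⅙)/95 + (-524058 - 1*(-10579)))*(-3527113 + 4756213) = ((⅙)*(1/95) + (-524058 + 10579))*1229100 = (1/570 - 513479)*1229100 = -292683029/570*1229100 = -11991223698130/19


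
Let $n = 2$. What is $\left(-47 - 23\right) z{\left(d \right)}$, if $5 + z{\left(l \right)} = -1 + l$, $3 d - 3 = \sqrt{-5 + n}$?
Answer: $350 - \frac{70 i \sqrt{3}}{3} \approx 350.0 - 40.414 i$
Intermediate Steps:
$d = 1 + \frac{i \sqrt{3}}{3}$ ($d = 1 + \frac{\sqrt{-5 + 2}}{3} = 1 + \frac{\sqrt{-3}}{3} = 1 + \frac{i \sqrt{3}}{3} \approx 1.0 + 0.57735 i$)
$z{\left(l \right)} = -6 + l$ ($z{\left(l \right)} = -5 + \left(-1 + l\right) = -6 + l$)
$\left(-47 - 23\right) z{\left(d \right)} = \left(-47 - 23\right) \left(-6 + \left(1 + \frac{i \sqrt{3}}{3}\right)\right) = \left(-47 - 23\right) \left(-5 + \frac{i \sqrt{3}}{3}\right) = - 70 \left(-5 + \frac{i \sqrt{3}}{3}\right) = 350 - \frac{70 i \sqrt{3}}{3}$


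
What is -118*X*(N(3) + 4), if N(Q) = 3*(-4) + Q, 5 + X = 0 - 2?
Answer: -4130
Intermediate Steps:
X = -7 (X = -5 + (0 - 2) = -5 - 2 = -7)
N(Q) = -12 + Q
-118*X*(N(3) + 4) = -(-826)*((-12 + 3) + 4) = -(-826)*(-9 + 4) = -(-826)*(-5) = -118*35 = -4130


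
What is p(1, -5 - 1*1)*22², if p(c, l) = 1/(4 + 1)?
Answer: 484/5 ≈ 96.800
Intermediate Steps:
p(c, l) = ⅕ (p(c, l) = 1/5 = ⅕)
p(1, -5 - 1*1)*22² = (⅕)*22² = (⅕)*484 = 484/5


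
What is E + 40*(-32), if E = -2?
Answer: -1282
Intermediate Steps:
E + 40*(-32) = -2 + 40*(-32) = -2 - 1280 = -1282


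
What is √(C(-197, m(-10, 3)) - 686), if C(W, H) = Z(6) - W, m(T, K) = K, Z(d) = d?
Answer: I*√483 ≈ 21.977*I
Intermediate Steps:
C(W, H) = 6 - W
√(C(-197, m(-10, 3)) - 686) = √((6 - 1*(-197)) - 686) = √((6 + 197) - 686) = √(203 - 686) = √(-483) = I*√483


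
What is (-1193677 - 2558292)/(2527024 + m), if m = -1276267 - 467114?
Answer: -3751969/783643 ≈ -4.7879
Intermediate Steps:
m = -1743381
(-1193677 - 2558292)/(2527024 + m) = (-1193677 - 2558292)/(2527024 - 1743381) = -3751969/783643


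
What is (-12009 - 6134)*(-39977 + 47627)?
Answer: -138793950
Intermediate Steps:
(-12009 - 6134)*(-39977 + 47627) = -18143*7650 = -138793950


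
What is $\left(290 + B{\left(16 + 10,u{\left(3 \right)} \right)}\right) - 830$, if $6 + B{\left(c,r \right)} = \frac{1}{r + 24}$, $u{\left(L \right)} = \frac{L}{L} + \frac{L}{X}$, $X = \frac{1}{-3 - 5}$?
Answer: $-545$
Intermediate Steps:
$X = - \frac{1}{8}$ ($X = \frac{1}{-8} = - \frac{1}{8} \approx -0.125$)
$u{\left(L \right)} = 1 - 8 L$ ($u{\left(L \right)} = \frac{L}{L} + \frac{L}{- \frac{1}{8}} = 1 + L \left(-8\right) = 1 - 8 L$)
$B{\left(c,r \right)} = -6 + \frac{1}{24 + r}$ ($B{\left(c,r \right)} = -6 + \frac{1}{r + 24} = -6 + \frac{1}{24 + r}$)
$\left(290 + B{\left(16 + 10,u{\left(3 \right)} \right)}\right) - 830 = \left(290 + \frac{-143 - 6 \left(1 - 24\right)}{24 + \left(1 - 24\right)}\right) - 830 = \left(290 + \frac{-143 - -138}{24 - 23}\right) - 830 = \left(290 + \frac{-143 + 138}{1}\right) - 830 = \left(290 + 1 \left(-5\right)\right) - 830 = \left(290 - 5\right) - 830 = 285 - 830 = -545$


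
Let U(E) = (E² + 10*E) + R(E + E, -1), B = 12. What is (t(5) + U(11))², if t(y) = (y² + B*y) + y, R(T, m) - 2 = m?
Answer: 103684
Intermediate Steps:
R(T, m) = 2 + m
t(y) = y² + 13*y (t(y) = (y² + 12*y) + y = y² + 13*y)
U(E) = 1 + E² + 10*E (U(E) = (E² + 10*E) + (2 - 1) = (E² + 10*E) + 1 = 1 + E² + 10*E)
(t(5) + U(11))² = (5*(13 + 5) + (1 + 11² + 10*11))² = (5*18 + (1 + 121 + 110))² = (90 + 232)² = 322² = 103684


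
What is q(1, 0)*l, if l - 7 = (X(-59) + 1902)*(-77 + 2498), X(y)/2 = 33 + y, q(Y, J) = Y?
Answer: 4478857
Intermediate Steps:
X(y) = 66 + 2*y (X(y) = 2*(33 + y) = 66 + 2*y)
l = 4478857 (l = 7 + ((66 + 2*(-59)) + 1902)*(-77 + 2498) = 7 + ((66 - 118) + 1902)*2421 = 7 + (-52 + 1902)*2421 = 7 + 1850*2421 = 7 + 4478850 = 4478857)
q(1, 0)*l = 1*4478857 = 4478857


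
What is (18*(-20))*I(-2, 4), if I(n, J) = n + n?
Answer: 1440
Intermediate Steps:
I(n, J) = 2*n
(18*(-20))*I(-2, 4) = (18*(-20))*(2*(-2)) = -360*(-4) = 1440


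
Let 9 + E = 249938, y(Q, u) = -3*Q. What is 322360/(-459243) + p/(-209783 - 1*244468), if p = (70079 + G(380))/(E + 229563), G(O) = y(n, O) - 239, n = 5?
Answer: -3343484455449695/4763218546090836 ≈ -0.70194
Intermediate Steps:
E = 249929 (E = -9 + 249938 = 249929)
G(O) = -254 (G(O) = -3*5 - 239 = -15 - 239 = -254)
p = 69825/479492 (p = (70079 - 254)/(249929 + 229563) = 69825/479492 ≈ 0.14562)
322360/(-459243) + p/(-209783 - 1*244468) = 322360/(-459243) + 69825/(479492*(-209783 - 1*244468)) = 322360*(-1/459243) + 69825/(479492*(-209783 - 244468)) = -322360/459243 + (69825/479492)/(-454251) = -322360/459243 + (69825/479492)*(-1/454251) = -322360/459243 - 3325/10371891452 = -3343484455449695/4763218546090836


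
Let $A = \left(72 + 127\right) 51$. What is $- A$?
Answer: $-10149$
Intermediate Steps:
$A = 10149$ ($A = 199 \cdot 51 = 10149$)
$- A = \left(-1\right) 10149 = -10149$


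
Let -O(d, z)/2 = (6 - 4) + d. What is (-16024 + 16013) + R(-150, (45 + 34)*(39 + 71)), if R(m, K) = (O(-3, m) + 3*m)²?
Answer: 200693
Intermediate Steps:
O(d, z) = -4 - 2*d (O(d, z) = -2*((6 - 4) + d) = -2*(2 + d) = -4 - 2*d)
R(m, K) = (2 + 3*m)² (R(m, K) = ((-4 - 2*(-3)) + 3*m)² = ((-4 + 6) + 3*m)² = (2 + 3*m)²)
(-16024 + 16013) + R(-150, (45 + 34)*(39 + 71)) = (-16024 + 16013) + (2 + 3*(-150))² = -11 + (2 - 450)² = -11 + (-448)² = -11 + 200704 = 200693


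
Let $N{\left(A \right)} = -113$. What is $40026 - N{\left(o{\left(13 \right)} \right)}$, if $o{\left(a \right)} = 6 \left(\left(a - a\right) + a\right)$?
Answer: $40139$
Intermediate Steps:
$o{\left(a \right)} = 6 a$ ($o{\left(a \right)} = 6 \left(0 + a\right) = 6 a$)
$40026 - N{\left(o{\left(13 \right)} \right)} = 40026 - -113 = 40026 + 113 = 40139$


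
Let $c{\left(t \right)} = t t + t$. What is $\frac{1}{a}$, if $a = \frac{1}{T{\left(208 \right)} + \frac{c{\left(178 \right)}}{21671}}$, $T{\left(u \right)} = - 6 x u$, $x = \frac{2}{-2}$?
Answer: $\frac{27077270}{21671} \approx 1249.5$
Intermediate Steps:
$x = -1$ ($x = 2 \left(- \frac{1}{2}\right) = -1$)
$T{\left(u \right)} = 6 u$ ($T{\left(u \right)} = \left(-6\right) \left(-1\right) u = 6 u$)
$c{\left(t \right)} = t + t^{2}$ ($c{\left(t \right)} = t^{2} + t = t + t^{2}$)
$a = \frac{21671}{27077270}$ ($a = \frac{1}{6 \cdot 208 + \frac{178 \left(1 + 178\right)}{21671}} = \frac{1}{1248 + 178 \cdot 179 \cdot \frac{1}{21671}} = \frac{1}{1248 + 31862 \cdot \frac{1}{21671}} = \frac{1}{1248 + \frac{31862}{21671}} = \frac{1}{\frac{27077270}{21671}} = \frac{21671}{27077270} \approx 0.00080034$)
$\frac{1}{a} = \frac{1}{\frac{21671}{27077270}} = \frac{27077270}{21671}$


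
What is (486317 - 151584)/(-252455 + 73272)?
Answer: -334733/179183 ≈ -1.8681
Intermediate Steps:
(486317 - 151584)/(-252455 + 73272) = 334733/(-179183) = 334733*(-1/179183) = -334733/179183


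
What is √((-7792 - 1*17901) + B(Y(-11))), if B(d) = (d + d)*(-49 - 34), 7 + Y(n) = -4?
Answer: I*√23867 ≈ 154.49*I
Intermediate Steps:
Y(n) = -11 (Y(n) = -7 - 4 = -11)
B(d) = -166*d (B(d) = (2*d)*(-83) = -166*d)
√((-7792 - 1*17901) + B(Y(-11))) = √((-7792 - 1*17901) - 166*(-11)) = √((-7792 - 17901) + 1826) = √(-25693 + 1826) = √(-23867) = I*√23867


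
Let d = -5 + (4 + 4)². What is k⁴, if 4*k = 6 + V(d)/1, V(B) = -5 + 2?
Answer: 81/256 ≈ 0.31641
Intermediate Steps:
d = 59 (d = -5 + 8² = -5 + 64 = 59)
V(B) = -3
k = ¾ (k = (6 - 3/1)/4 = (6 - 3*1)/4 = (6 - 3)/4 = (¼)*3 = ¾ ≈ 0.75000)
k⁴ = (¾)⁴ = 81/256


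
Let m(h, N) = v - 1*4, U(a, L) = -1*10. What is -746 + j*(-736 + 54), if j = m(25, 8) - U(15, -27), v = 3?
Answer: -6884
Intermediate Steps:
U(a, L) = -10
m(h, N) = -1 (m(h, N) = 3 - 1*4 = 3 - 4 = -1)
j = 9 (j = -1 - 1*(-10) = -1 + 10 = 9)
-746 + j*(-736 + 54) = -746 + 9*(-736 + 54) = -746 + 9*(-682) = -746 - 6138 = -6884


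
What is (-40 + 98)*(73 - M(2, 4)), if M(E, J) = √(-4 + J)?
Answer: 4234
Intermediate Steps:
(-40 + 98)*(73 - M(2, 4)) = (-40 + 98)*(73 - √(-4 + 4)) = 58*(73 - √0) = 58*(73 - 1*0) = 58*(73 + 0) = 58*73 = 4234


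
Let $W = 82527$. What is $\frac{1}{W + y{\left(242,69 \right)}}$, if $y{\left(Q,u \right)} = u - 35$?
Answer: $\frac{1}{82561} \approx 1.2112 \cdot 10^{-5}$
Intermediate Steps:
$y{\left(Q,u \right)} = -35 + u$
$\frac{1}{W + y{\left(242,69 \right)}} = \frac{1}{82527 + \left(-35 + 69\right)} = \frac{1}{82527 + 34} = \frac{1}{82561}$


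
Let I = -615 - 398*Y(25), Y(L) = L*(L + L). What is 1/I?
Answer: -1/498115 ≈ -2.0076e-6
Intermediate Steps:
Y(L) = 2*L**2 (Y(L) = L*(2*L) = 2*L**2)
I = -498115 (I = -615 - 796*25**2 = -615 - 796*625 = -615 - 398*1250 = -615 - 497500 = -498115)
1/I = 1/(-498115) = -1/498115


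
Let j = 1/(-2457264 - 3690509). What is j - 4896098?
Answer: -30100099089755/6147773 ≈ -4.8961e+6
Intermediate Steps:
j = -1/6147773 (j = 1/(-6147773) = -1/6147773 ≈ -1.6266e-7)
j - 4896098 = -1/6147773 - 4896098 = -30100099089755/6147773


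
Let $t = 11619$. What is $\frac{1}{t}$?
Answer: $\frac{1}{11619} \approx 8.6066 \cdot 10^{-5}$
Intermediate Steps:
$\frac{1}{t} = \frac{1}{11619}$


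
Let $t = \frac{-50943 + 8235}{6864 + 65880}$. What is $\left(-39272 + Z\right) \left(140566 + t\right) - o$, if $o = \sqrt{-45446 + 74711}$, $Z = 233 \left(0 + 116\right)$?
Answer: $- \frac{5216602317026}{3031} - \sqrt{29265} \approx -1.7211 \cdot 10^{9}$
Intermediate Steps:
$t = - \frac{3559}{6062}$ ($t = - \frac{42708}{72744} = \left(-42708\right) \frac{1}{72744} = - \frac{3559}{6062} \approx -0.5871$)
$Z = 27028$ ($Z = 233 \cdot 116 = 27028$)
$o = \sqrt{29265} \approx 171.07$
$\left(-39272 + Z\right) \left(140566 + t\right) - o = \left(-39272 + 27028\right) \left(140566 - \frac{3559}{6062}\right) - \sqrt{29265} = \left(-12244\right) \frac{852107533}{6062} - \sqrt{29265} = - \frac{5216602317026}{3031} - \sqrt{29265}$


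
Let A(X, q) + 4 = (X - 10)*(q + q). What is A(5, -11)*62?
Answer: 6572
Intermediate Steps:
A(X, q) = -4 + 2*q*(-10 + X) (A(X, q) = -4 + (X - 10)*(q + q) = -4 + (-10 + X)*(2*q) = -4 + 2*q*(-10 + X))
A(5, -11)*62 = (-4 - 20*(-11) + 2*5*(-11))*62 = (-4 + 220 - 110)*62 = 106*62 = 6572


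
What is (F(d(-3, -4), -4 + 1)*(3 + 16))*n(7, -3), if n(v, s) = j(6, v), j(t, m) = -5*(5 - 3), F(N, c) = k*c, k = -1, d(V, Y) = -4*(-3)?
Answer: -570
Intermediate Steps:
d(V, Y) = 12
F(N, c) = -c
j(t, m) = -10 (j(t, m) = -5*2 = -10)
n(v, s) = -10
(F(d(-3, -4), -4 + 1)*(3 + 16))*n(7, -3) = ((-(-4 + 1))*(3 + 16))*(-10) = (-1*(-3)*19)*(-10) = (3*19)*(-10) = 57*(-10) = -570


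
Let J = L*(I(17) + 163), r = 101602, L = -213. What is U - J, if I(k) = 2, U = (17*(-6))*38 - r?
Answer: -70333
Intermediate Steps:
U = -105478 (U = (17*(-6))*38 - 1*101602 = -102*38 - 101602 = -3876 - 101602 = -105478)
J = -35145 (J = -213*(2 + 163) = -213*165 = -35145)
U - J = -105478 - 1*(-35145) = -105478 + 35145 = -70333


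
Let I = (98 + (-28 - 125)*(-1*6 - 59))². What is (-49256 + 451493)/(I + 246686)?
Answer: 12189/3063895 ≈ 0.0039783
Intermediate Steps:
I = 100861849 (I = (98 - 153*(-6 - 59))² = (98 - 153*(-65))² = (98 + 9945)² = 10043² = 100861849)
(-49256 + 451493)/(I + 246686) = (-49256 + 451493)/(100861849 + 246686) = 402237/101108535 = 402237*(1/101108535) = 12189/3063895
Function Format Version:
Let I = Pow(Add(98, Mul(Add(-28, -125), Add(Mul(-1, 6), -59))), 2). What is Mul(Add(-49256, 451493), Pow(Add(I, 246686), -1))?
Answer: Rational(12189, 3063895) ≈ 0.0039783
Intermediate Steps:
I = 100861849 (I = Pow(Add(98, Mul(-153, Add(-6, -59))), 2) = Pow(Add(98, Mul(-153, -65)), 2) = Pow(Add(98, 9945), 2) = Pow(10043, 2) = 100861849)
Mul(Add(-49256, 451493), Pow(Add(I, 246686), -1)) = Mul(Add(-49256, 451493), Pow(Add(100861849, 246686), -1)) = Mul(402237, Pow(101108535, -1)) = Mul(402237, Rational(1, 101108535)) = Rational(12189, 3063895)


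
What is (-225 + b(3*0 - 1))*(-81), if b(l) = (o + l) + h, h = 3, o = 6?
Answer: 17577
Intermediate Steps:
b(l) = 9 + l (b(l) = (6 + l) + 3 = 9 + l)
(-225 + b(3*0 - 1))*(-81) = (-225 + (9 + (3*0 - 1)))*(-81) = (-225 + (9 + (0 - 1)))*(-81) = (-225 + (9 - 1))*(-81) = (-225 + 8)*(-81) = -217*(-81) = 17577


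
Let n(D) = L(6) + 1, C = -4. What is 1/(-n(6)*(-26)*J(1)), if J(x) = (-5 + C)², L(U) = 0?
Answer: 1/2106 ≈ 0.00047483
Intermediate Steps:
J(x) = 81 (J(x) = (-5 - 4)² = (-9)² = 81)
n(D) = 1 (n(D) = 0 + 1 = 1)
1/(-n(6)*(-26)*J(1)) = 1/(-1*(-26)*81) = 1/(-(-26)*81) = 1/(-1*(-2106)) = 1/2106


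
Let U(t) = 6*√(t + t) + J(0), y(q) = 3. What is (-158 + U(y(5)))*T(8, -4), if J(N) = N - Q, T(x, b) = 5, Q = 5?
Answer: -815 + 30*√6 ≈ -741.52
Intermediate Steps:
J(N) = -5 + N (J(N) = N - 1*5 = N - 5 = -5 + N)
U(t) = -5 + 6*√2*√t (U(t) = 6*√(t + t) + (-5 + 0) = 6*√(2*t) - 5 = 6*(√2*√t) - 5 = 6*√2*√t - 5 = -5 + 6*√2*√t)
(-158 + U(y(5)))*T(8, -4) = (-158 + (-5 + 6*√2*√3))*5 = (-158 + (-5 + 6*√6))*5 = (-163 + 6*√6)*5 = -815 + 30*√6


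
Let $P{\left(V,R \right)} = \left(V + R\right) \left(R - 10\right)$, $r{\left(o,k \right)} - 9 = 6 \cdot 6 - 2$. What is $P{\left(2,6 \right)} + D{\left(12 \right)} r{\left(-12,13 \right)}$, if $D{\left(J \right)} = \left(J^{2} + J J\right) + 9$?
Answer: $12739$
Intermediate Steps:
$r{\left(o,k \right)} = 43$ ($r{\left(o,k \right)} = 9 + \left(6 \cdot 6 - 2\right) = 9 + \left(36 - 2\right) = 9 + 34 = 43$)
$P{\left(V,R \right)} = \left(-10 + R\right) \left(R + V\right)$ ($P{\left(V,R \right)} = \left(R + V\right) \left(-10 + R\right) = \left(-10 + R\right) \left(R + V\right)$)
$D{\left(J \right)} = 9 + 2 J^{2}$ ($D{\left(J \right)} = \left(J^{2} + J^{2}\right) + 9 = 2 J^{2} + 9 = 9 + 2 J^{2}$)
$P{\left(2,6 \right)} + D{\left(12 \right)} r{\left(-12,13 \right)} = \left(6^{2} - 60 - 20 + 6 \cdot 2\right) + \left(9 + 2 \cdot 12^{2}\right) 43 = \left(36 - 60 - 20 + 12\right) + \left(9 + 2 \cdot 144\right) 43 = -32 + \left(9 + 288\right) 43 = -32 + 297 \cdot 43 = -32 + 12771 = 12739$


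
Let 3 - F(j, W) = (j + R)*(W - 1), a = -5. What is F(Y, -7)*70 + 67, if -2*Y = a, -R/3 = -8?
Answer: 15117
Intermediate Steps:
R = 24 (R = -3*(-8) = 24)
Y = 5/2 (Y = -1/2*(-5) = 5/2 ≈ 2.5000)
F(j, W) = 3 - (-1 + W)*(24 + j) (F(j, W) = 3 - (j + 24)*(W - 1) = 3 - (24 + j)*(-1 + W) = 3 - (-1 + W)*(24 + j))
F(Y, -7)*70 + 67 = (27 + 5/2 - 24*(-7) - 1*(-7)*5/2)*70 + 67 = (27 + 5/2 + 168 + 35/2)*70 + 67 = 215*70 + 67 = 15050 + 67 = 15117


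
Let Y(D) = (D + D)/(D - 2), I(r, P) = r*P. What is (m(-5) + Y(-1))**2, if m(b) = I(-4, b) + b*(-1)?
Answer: 5929/9 ≈ 658.78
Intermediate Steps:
I(r, P) = P*r
Y(D) = 2*D/(-2 + D) (Y(D) = (2*D)/(-2 + D) = 2*D/(-2 + D))
m(b) = -5*b (m(b) = b*(-4) + b*(-1) = -4*b - b = -5*b)
(m(-5) + Y(-1))**2 = (-5*(-5) + 2*(-1)/(-2 - 1))**2 = (25 + 2*(-1)/(-3))**2 = (25 + 2*(-1)*(-1/3))**2 = (25 + 2/3)**2 = (77/3)**2 = 5929/9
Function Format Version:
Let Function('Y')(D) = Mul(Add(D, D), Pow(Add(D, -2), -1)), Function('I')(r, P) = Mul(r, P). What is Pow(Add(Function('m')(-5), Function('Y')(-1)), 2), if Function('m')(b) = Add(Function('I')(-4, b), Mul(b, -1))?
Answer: Rational(5929, 9) ≈ 658.78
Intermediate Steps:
Function('I')(r, P) = Mul(P, r)
Function('Y')(D) = Mul(2, D, Pow(Add(-2, D), -1)) (Function('Y')(D) = Mul(Mul(2, D), Pow(Add(-2, D), -1)) = Mul(2, D, Pow(Add(-2, D), -1)))
Function('m')(b) = Mul(-5, b) (Function('m')(b) = Add(Mul(b, -4), Mul(b, -1)) = Add(Mul(-4, b), Mul(-1, b)) = Mul(-5, b))
Pow(Add(Function('m')(-5), Function('Y')(-1)), 2) = Pow(Add(Mul(-5, -5), Mul(2, -1, Pow(Add(-2, -1), -1))), 2) = Pow(Add(25, Mul(2, -1, Pow(-3, -1))), 2) = Pow(Add(25, Mul(2, -1, Rational(-1, 3))), 2) = Pow(Add(25, Rational(2, 3)), 2) = Pow(Rational(77, 3), 2) = Rational(5929, 9)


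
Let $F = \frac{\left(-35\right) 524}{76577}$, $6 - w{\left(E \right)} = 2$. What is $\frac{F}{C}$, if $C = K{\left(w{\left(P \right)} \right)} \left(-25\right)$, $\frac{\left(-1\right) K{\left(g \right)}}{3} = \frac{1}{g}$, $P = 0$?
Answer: $- \frac{14672}{1148655} \approx -0.012773$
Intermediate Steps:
$w{\left(E \right)} = 4$ ($w{\left(E \right)} = 6 - 2 = 4$)
$K{\left(g \right)} = - \frac{3}{g}$
$F = - \frac{18340}{76577}$ ($F = \left(-18340\right) \frac{1}{76577} = - \frac{18340}{76577} \approx -0.2395$)
$C = \frac{75}{4}$ ($C = - \frac{3}{4} \left(-25\right) = \left(-3\right) \frac{1}{4} \left(-25\right) = \left(- \frac{3}{4}\right) \left(-25\right) = \frac{75}{4} \approx 18.75$)
$\frac{F}{C} = - \frac{18340}{76577 \cdot \frac{75}{4}} = \left(- \frac{18340}{76577}\right) \frac{4}{75} = - \frac{14672}{1148655}$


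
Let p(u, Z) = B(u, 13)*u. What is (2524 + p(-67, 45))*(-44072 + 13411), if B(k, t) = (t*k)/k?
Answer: -50682633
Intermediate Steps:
B(k, t) = t (B(k, t) = (k*t)/k = t)
p(u, Z) = 13*u
(2524 + p(-67, 45))*(-44072 + 13411) = (2524 + 13*(-67))*(-44072 + 13411) = (2524 - 871)*(-30661) = 1653*(-30661) = -50682633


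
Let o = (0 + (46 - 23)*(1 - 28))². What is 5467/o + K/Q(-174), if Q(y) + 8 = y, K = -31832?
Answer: 6138359653/35093331 ≈ 174.92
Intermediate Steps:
Q(y) = -8 + y
o = 385641 (o = (0 + 23*(-27))² = (0 - 621)² = (-621)² = 385641)
5467/o + K/Q(-174) = 5467/385641 - 31832/(-8 - 174) = 5467*(1/385641) - 31832/(-182) = 5467/385641 - 31832*(-1/182) = 5467/385641 + 15916/91 = 6138359653/35093331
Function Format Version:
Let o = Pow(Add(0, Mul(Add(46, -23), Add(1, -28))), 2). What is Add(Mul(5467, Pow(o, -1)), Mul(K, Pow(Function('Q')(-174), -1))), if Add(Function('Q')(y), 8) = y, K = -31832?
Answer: Rational(6138359653, 35093331) ≈ 174.92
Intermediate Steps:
Function('Q')(y) = Add(-8, y)
o = 385641 (o = Pow(Add(0, Mul(23, -27)), 2) = Pow(Add(0, -621), 2) = Pow(-621, 2) = 385641)
Add(Mul(5467, Pow(o, -1)), Mul(K, Pow(Function('Q')(-174), -1))) = Add(Mul(5467, Pow(385641, -1)), Mul(-31832, Pow(Add(-8, -174), -1))) = Add(Mul(5467, Rational(1, 385641)), Mul(-31832, Pow(-182, -1))) = Add(Rational(5467, 385641), Mul(-31832, Rational(-1, 182))) = Add(Rational(5467, 385641), Rational(15916, 91)) = Rational(6138359653, 35093331)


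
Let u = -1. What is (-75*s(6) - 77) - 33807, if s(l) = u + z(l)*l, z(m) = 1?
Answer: -34259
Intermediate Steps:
s(l) = -1 + l (s(l) = -1 + 1*l = -1 + l)
(-75*s(6) - 77) - 33807 = (-75*(-1 + 6) - 77) - 33807 = (-75*5 - 77) - 33807 = (-375 - 77) - 33807 = -452 - 33807 = -34259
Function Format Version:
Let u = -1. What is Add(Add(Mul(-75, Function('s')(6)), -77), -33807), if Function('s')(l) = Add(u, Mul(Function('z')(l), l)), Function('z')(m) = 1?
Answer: -34259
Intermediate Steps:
Function('s')(l) = Add(-1, l) (Function('s')(l) = Add(-1, Mul(1, l)) = Add(-1, l))
Add(Add(Mul(-75, Function('s')(6)), -77), -33807) = Add(Add(Mul(-75, Add(-1, 6)), -77), -33807) = Add(Add(Mul(-75, 5), -77), -33807) = Add(Add(-375, -77), -33807) = Add(-452, -33807) = -34259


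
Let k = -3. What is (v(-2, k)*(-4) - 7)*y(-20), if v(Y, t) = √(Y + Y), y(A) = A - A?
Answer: 0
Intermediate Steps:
y(A) = 0
v(Y, t) = √2*√Y (v(Y, t) = √(2*Y) = √2*√Y)
(v(-2, k)*(-4) - 7)*y(-20) = ((√2*√(-2))*(-4) - 7)*0 = ((√2*(I*√2))*(-4) - 7)*0 = ((2*I)*(-4) - 7)*0 = (-8*I - 7)*0 = (-7 - 8*I)*0 = 0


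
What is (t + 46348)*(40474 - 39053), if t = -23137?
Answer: 32982831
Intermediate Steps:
(t + 46348)*(40474 - 39053) = (-23137 + 46348)*(40474 - 39053) = 23211*1421 = 32982831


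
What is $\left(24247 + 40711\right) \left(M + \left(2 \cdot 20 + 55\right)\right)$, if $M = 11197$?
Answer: $733505736$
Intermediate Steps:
$\left(24247 + 40711\right) \left(M + \left(2 \cdot 20 + 55\right)\right) = \left(24247 + 40711\right) \left(11197 + \left(2 \cdot 20 + 55\right)\right) = 64958 \left(11197 + \left(40 + 55\right)\right) = 64958 \left(11197 + 95\right) = 64958 \cdot 11292 = 733505736$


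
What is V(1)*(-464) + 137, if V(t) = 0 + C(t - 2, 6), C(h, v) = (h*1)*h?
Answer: -327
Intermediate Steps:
C(h, v) = h² (C(h, v) = h*h = h²)
V(t) = (-2 + t)² (V(t) = 0 + (t - 2)² = 0 + (-2 + t)² = (-2 + t)²)
V(1)*(-464) + 137 = (-2 + 1)²*(-464) + 137 = (-1)²*(-464) + 137 = 1*(-464) + 137 = -464 + 137 = -327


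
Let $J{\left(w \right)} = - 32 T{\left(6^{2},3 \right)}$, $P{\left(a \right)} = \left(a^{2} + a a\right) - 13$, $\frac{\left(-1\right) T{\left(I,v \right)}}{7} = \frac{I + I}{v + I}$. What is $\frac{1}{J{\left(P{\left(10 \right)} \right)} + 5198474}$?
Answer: $\frac{13}{67585538} \approx 1.9235 \cdot 10^{-7}$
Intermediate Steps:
$T{\left(I,v \right)} = - \frac{14 I}{I + v}$ ($T{\left(I,v \right)} = - 7 \frac{I + I}{v + I} = - 7 \frac{2 I}{I + v} = - \frac{14 I}{I + v}$)
$P{\left(a \right)} = -13 + 2 a^{2}$ ($P{\left(a \right)} = \left(a^{2} + a^{2}\right) - 13 = 2 a^{2} - 13 = -13 + 2 a^{2}$)
$J{\left(w \right)} = \frac{5376}{13}$ ($J{\left(w \right)} = - 32 \left(- \frac{14 \cdot 6^{2}}{6^{2} + 3}\right) = - 32 \left(\left(-14\right) 36 \frac{1}{36 + 3}\right) = - 32 \left(\left(-14\right) 36 \cdot \frac{1}{39}\right) = \left(-32\right) \left(- \frac{168}{13}\right) = \frac{5376}{13}$)
$\frac{1}{J{\left(P{\left(10 \right)} \right)} + 5198474} = \frac{1}{\frac{5376}{13} + 5198474} = \frac{1}{\frac{67585538}{13}} = \frac{13}{67585538}$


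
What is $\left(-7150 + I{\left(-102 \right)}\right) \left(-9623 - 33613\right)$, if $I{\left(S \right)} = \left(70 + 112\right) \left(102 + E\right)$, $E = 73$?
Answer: $-1067929200$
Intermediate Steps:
$I{\left(S \right)} = 31850$ ($I{\left(S \right)} = \left(70 + 112\right) \left(102 + 73\right) = 182 \cdot 175 = 31850$)
$\left(-7150 + I{\left(-102 \right)}\right) \left(-9623 - 33613\right) = \left(-7150 + 31850\right) \left(-9623 - 33613\right) = 24700 \left(-43236\right) = -1067929200$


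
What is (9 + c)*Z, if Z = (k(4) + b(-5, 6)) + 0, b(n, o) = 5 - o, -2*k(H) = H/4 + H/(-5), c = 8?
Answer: -187/10 ≈ -18.700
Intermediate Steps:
k(H) = -H/40 (k(H) = -(H/4 + H/(-5))/2 = -(H*(¼) + H*(-⅕))/2 = -(H/4 - H/5)/2 = -H/40)
Z = -11/10 (Z = (-1/40*4 + (5 - 1*6)) + 0 = (-⅒ + (5 - 6)) + 0 = (-⅒ - 1) + 0 = -11/10 + 0 = -11/10 ≈ -1.1000)
(9 + c)*Z = (9 + 8)*(-11/10) = 17*(-11/10) = -187/10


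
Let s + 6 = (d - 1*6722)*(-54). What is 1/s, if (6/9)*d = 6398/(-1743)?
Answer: 83/30152184 ≈ 2.7527e-6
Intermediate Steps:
d = -457/83 (d = 3*(6398/(-1743))/2 = 3*(6398*(-1/1743))/2 = (3/2)*(-914/249) = -457/83 ≈ -5.5060)
s = 30152184/83 (s = -6 + (-457/83 - 1*6722)*(-54) = -6 + (-457/83 - 6722)*(-54) = -6 - 558383/83*(-54) = -6 + 30152682/83 = 30152184/83 ≈ 3.6328e+5)
1/s = 1/(30152184/83) = 83/30152184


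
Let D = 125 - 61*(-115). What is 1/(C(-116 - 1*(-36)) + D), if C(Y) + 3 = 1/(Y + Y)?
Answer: 160/1141919 ≈ 0.00014011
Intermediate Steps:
D = 7140 (D = 125 + 7015 = 7140)
C(Y) = -3 + 1/(2*Y) (C(Y) = -3 + 1/(Y + Y) = -3 + 1/(2*Y))
1/(C(-116 - 1*(-36)) + D) = 1/((-3 + 1/(2*(-116 - 1*(-36)))) + 7140) = 1/((-3 + 1/(2*(-116 + 36))) + 7140) = 1/((-3 + (1/2)/(-80)) + 7140) = 1/((-3 + (1/2)*(-1/80)) + 7140) = 1/((-3 - 1/160) + 7140) = 1/(-481/160 + 7140) = 1/(1141919/160) = 160/1141919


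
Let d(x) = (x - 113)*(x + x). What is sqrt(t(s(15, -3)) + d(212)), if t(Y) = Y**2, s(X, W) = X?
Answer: 9*sqrt(521) ≈ 205.43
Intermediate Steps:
d(x) = 2*x*(-113 + x) (d(x) = (-113 + x)*(2*x) = 2*x*(-113 + x))
sqrt(t(s(15, -3)) + d(212)) = sqrt(15**2 + 2*212*(-113 + 212)) = sqrt(225 + 2*212*99) = sqrt(225 + 41976) = sqrt(42201) = 9*sqrt(521)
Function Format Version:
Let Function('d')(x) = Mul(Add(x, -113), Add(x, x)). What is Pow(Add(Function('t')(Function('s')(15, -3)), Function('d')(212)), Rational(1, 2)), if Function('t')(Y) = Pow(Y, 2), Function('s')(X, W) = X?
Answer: Mul(9, Pow(521, Rational(1, 2))) ≈ 205.43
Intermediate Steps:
Function('d')(x) = Mul(2, x, Add(-113, x)) (Function('d')(x) = Mul(Add(-113, x), Mul(2, x)) = Mul(2, x, Add(-113, x)))
Pow(Add(Function('t')(Function('s')(15, -3)), Function('d')(212)), Rational(1, 2)) = Pow(Add(Pow(15, 2), Mul(2, 212, Add(-113, 212))), Rational(1, 2)) = Pow(Add(225, Mul(2, 212, 99)), Rational(1, 2)) = Pow(Add(225, 41976), Rational(1, 2)) = Pow(42201, Rational(1, 2)) = Mul(9, Pow(521, Rational(1, 2)))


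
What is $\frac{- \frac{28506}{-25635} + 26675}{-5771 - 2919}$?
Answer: $- \frac{227947377}{74256050} \approx -3.0697$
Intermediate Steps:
$\frac{- \frac{28506}{-25635} + 26675}{-5771 - 2919} = \frac{\left(-28506\right) \left(- \frac{1}{25635}\right) + 26675}{-8690} = \left(\frac{9502}{8545} + 26675\right) \left(- \frac{1}{8690}\right) = \frac{227947377}{8545} \left(- \frac{1}{8690}\right) = - \frac{227947377}{74256050}$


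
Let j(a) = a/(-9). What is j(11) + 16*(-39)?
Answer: -5627/9 ≈ -625.22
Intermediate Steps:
j(a) = -a/9 (j(a) = a*(-⅑) = -a/9)
j(11) + 16*(-39) = -⅑*11 + 16*(-39) = -11/9 - 624 = -5627/9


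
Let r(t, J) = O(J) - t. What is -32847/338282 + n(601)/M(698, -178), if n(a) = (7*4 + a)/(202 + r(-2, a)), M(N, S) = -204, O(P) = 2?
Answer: -46857109/418116552 ≈ -0.11207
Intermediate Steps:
r(t, J) = 2 - t
n(a) = 14/103 + a/206 (n(a) = (7*4 + a)/(202 + (2 - 1*(-2))) = (28 + a)/(202 + (2 + 2)) = (28 + a)/(202 + 4) = (28 + a)/206 = (28 + a)*(1/206) = 14/103 + a/206)
-32847/338282 + n(601)/M(698, -178) = -32847/338282 + (14/103 + (1/206)*601)/(-204) = -32847*1/338282 + (14/103 + 601/206)*(-1/204) = -32847/338282 + (629/206)*(-1/204) = -32847/338282 - 37/2472 = -46857109/418116552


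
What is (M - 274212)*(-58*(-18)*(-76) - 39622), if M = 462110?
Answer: -22353473468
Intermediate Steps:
(M - 274212)*(-58*(-18)*(-76) - 39622) = (462110 - 274212)*(-58*(-18)*(-76) - 39622) = 187898*(1044*(-76) - 39622) = 187898*(-79344 - 39622) = 187898*(-118966) = -22353473468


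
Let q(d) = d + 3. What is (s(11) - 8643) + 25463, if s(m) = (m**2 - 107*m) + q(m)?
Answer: 15778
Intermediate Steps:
q(d) = 3 + d
s(m) = 3 + m**2 - 106*m (s(m) = (m**2 - 107*m) + (3 + m) = 3 + m**2 - 106*m)
(s(11) - 8643) + 25463 = ((3 + 11**2 - 106*11) - 8643) + 25463 = ((3 + 121 - 1166) - 8643) + 25463 = (-1042 - 8643) + 25463 = -9685 + 25463 = 15778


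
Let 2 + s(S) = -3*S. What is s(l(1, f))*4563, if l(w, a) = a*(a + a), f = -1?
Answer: -36504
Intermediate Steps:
l(w, a) = 2*a² (l(w, a) = a*(2*a) = 2*a²)
s(S) = -2 - 3*S
s(l(1, f))*4563 = (-2 - 6*(-1)²)*4563 = (-2 - 6)*4563 = -8*4563 = -36504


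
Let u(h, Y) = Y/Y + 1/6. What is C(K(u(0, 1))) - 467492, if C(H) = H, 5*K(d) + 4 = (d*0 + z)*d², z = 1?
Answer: -16829731/36 ≈ -4.6749e+5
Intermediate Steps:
u(h, Y) = 7/6 (u(h, Y) = 1 + 1*(⅙) = 1 + ⅙ = 7/6)
K(d) = -⅘ + d²/5 (K(d) = -⅘ + ((d*0 + 1)*d²)/5 = -⅘ + ((0 + 1)*d²)/5 = -⅘ + (1*d²)/5 = -⅘ + d²/5)
C(K(u(0, 1))) - 467492 = (-⅘ + (7/6)²/5) - 467492 = (-⅘ + (⅕)*(49/36)) - 467492 = (-⅘ + 49/180) - 467492 = -19/36 - 467492 = -16829731/36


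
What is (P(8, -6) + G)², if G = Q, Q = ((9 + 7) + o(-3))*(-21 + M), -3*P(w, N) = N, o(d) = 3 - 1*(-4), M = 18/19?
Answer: 76125625/361 ≈ 2.1087e+5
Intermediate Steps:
M = 18/19 (M = 18*(1/19) = 18/19 ≈ 0.94737)
o(d) = 7 (o(d) = 3 + 4 = 7)
P(w, N) = -N/3
Q = -8763/19 (Q = ((9 + 7) + 7)*(-21 + 18/19) = (16 + 7)*(-381/19) = 23*(-381/19) = -8763/19 ≈ -461.21)
G = -8763/19 ≈ -461.21
(P(8, -6) + G)² = (-⅓*(-6) - 8763/19)² = (2 - 8763/19)² = (-8725/19)² = 76125625/361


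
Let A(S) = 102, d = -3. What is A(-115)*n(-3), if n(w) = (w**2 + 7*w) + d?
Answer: -1530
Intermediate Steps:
n(w) = -3 + w**2 + 7*w (n(w) = (w**2 + 7*w) - 3 = -3 + w**2 + 7*w)
A(-115)*n(-3) = 102*(-3 + (-3)**2 + 7*(-3)) = 102*(-3 + 9 - 21) = 102*(-15) = -1530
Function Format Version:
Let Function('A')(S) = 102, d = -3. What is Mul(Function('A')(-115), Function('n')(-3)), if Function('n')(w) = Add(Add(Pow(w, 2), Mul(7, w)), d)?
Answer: -1530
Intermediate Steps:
Function('n')(w) = Add(-3, Pow(w, 2), Mul(7, w)) (Function('n')(w) = Add(Add(Pow(w, 2), Mul(7, w)), -3) = Add(-3, Pow(w, 2), Mul(7, w)))
Mul(Function('A')(-115), Function('n')(-3)) = Mul(102, Add(-3, Pow(-3, 2), Mul(7, -3))) = Mul(102, Add(-3, 9, -21)) = Mul(102, -15) = -1530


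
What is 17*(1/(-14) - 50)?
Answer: -11917/14 ≈ -851.21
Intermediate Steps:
17*(1/(-14) - 50) = 17*(-1/14 - 50) = 17*(-701/14) = -11917/14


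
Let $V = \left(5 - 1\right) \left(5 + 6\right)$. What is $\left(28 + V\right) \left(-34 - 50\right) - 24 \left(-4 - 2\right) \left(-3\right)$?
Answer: $-6480$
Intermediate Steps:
$V = 44$ ($V = \left(5 - 1\right) 11 = 4 \cdot 11 = 44$)
$\left(28 + V\right) \left(-34 - 50\right) - 24 \left(-4 - 2\right) \left(-3\right) = \left(28 + 44\right) \left(-34 - 50\right) - 24 \left(-4 - 2\right) \left(-3\right) = 72 \left(-84\right) - 24 \left(\left(-6\right) \left(-3\right)\right) = -6048 - 432 = -6480$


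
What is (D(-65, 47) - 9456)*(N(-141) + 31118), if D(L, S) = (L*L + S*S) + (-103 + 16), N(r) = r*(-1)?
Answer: -97184231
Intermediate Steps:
N(r) = -r
D(L, S) = -87 + L² + S² (D(L, S) = (L² + S²) - 87 = -87 + L² + S²)
(D(-65, 47) - 9456)*(N(-141) + 31118) = ((-87 + (-65)² + 47²) - 9456)*(-1*(-141) + 31118) = ((-87 + 4225 + 2209) - 9456)*(141 + 31118) = (6347 - 9456)*31259 = -3109*31259 = -97184231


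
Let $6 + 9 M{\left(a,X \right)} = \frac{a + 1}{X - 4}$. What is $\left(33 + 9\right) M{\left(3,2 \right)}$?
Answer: $- \frac{112}{3} \approx -37.333$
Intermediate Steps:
$M{\left(a,X \right)} = - \frac{2}{3} + \frac{1 + a}{9 \left(-4 + X\right)}$ ($M{\left(a,X \right)} = - \frac{2}{3} + \frac{\left(a + 1\right) \frac{1}{X - 4}}{9} = - \frac{2}{3} + \frac{\left(1 + a\right) \frac{1}{-4 + X}}{9} = - \frac{2}{3} + \frac{\frac{1}{-4 + X} \left(1 + a\right)}{9} = - \frac{2}{3} + \frac{1 + a}{9 \left(-4 + X\right)}$)
$\left(33 + 9\right) M{\left(3,2 \right)} = \left(33 + 9\right) \frac{25 + 3 - 12}{9 \left(-4 + 2\right)} = 42 \frac{25 + 3 - 12}{9 \left(-2\right)} = 42 \cdot \frac{1}{9} \left(- \frac{1}{2}\right) 16 = 42 \left(- \frac{8}{9}\right) = - \frac{112}{3}$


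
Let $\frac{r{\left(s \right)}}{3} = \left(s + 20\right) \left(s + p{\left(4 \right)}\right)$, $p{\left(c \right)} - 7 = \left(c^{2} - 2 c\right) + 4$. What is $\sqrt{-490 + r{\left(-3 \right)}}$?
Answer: $\sqrt{326} \approx 18.055$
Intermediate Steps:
$p{\left(c \right)} = 11 + c^{2} - 2 c$ ($p{\left(c \right)} = 7 + \left(\left(c^{2} - 2 c\right) + 4\right) = 7 + \left(4 + c^{2} - 2 c\right) = 11 + c^{2} - 2 c$)
$r{\left(s \right)} = 3 \left(19 + s\right) \left(20 + s\right)$ ($r{\left(s \right)} = 3 \left(s + 20\right) \left(s + \left(11 + 4^{2} - 8\right)\right) = 3 \left(20 + s\right) \left(s + \left(11 + 16 - 8\right)\right) = 3 \left(20 + s\right) \left(s + 19\right) = 3 \left(20 + s\right) \left(19 + s\right) = 3 \left(19 + s\right) \left(20 + s\right)$)
$\sqrt{-490 + r{\left(-3 \right)}} = \sqrt{-490 + \left(1140 + 3 \left(-3\right)^{2} + 117 \left(-3\right)\right)} = \sqrt{-490 + \left(1140 + 3 \cdot 9 - 351\right)} = \sqrt{-490 + \left(1140 + 27 - 351\right)} = \sqrt{-490 + 816} = \sqrt{326}$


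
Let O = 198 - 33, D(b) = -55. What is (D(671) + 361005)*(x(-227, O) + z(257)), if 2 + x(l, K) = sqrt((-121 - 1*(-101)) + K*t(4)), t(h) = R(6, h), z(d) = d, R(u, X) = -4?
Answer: 92042250 + 721900*I*sqrt(170) ≈ 9.2042e+7 + 9.4124e+6*I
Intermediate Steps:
t(h) = -4
O = 165
x(l, K) = -2 + sqrt(-20 - 4*K) (x(l, K) = -2 + sqrt((-121 - 1*(-101)) + K*(-4)) = -2 + sqrt((-121 + 101) - 4*K) = -2 + sqrt(-20 - 4*K))
(D(671) + 361005)*(x(-227, O) + z(257)) = (-55 + 361005)*((-2 + 2*sqrt(-5 - 1*165)) + 257) = 360950*((-2 + 2*sqrt(-5 - 165)) + 257) = 360950*((-2 + 2*sqrt(-170)) + 257) = 360950*((-2 + 2*(I*sqrt(170))) + 257) = 360950*((-2 + 2*I*sqrt(170)) + 257) = 360950*(255 + 2*I*sqrt(170)) = 92042250 + 721900*I*sqrt(170)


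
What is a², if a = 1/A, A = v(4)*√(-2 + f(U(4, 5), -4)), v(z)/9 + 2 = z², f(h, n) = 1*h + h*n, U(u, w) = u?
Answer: -1/222264 ≈ -4.4992e-6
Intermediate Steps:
f(h, n) = h + h*n
v(z) = -18 + 9*z²
A = 126*I*√14 (A = (-18 + 9*4²)*√(-2 + 4*(1 - 4)) = (-18 + 9*16)*√(-2 + 4*(-3)) = (-18 + 144)*√(-2 - 12) = 126*√(-14) = 126*(I*√14) = 126*I*√14 ≈ 471.45*I)
a = -I*√14/1764 (a = 1/(126*I*√14) = -I*√14/1764 ≈ -0.0021211*I)
a² = (-I*√14/1764)² = -1/222264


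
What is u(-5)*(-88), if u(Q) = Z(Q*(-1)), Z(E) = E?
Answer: -440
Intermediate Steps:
u(Q) = -Q (u(Q) = Q*(-1) = -Q)
u(-5)*(-88) = -1*(-5)*(-88) = 5*(-88) = -440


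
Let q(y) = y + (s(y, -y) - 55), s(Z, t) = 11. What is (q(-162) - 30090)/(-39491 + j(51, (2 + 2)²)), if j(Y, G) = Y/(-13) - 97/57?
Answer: 22449336/29266999 ≈ 0.76705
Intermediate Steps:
q(y) = -44 + y (q(y) = y + (11 - 55) = y - 44 = -44 + y)
j(Y, G) = -97/57 - Y/13 (j(Y, G) = Y*(-1/13) - 97*1/57 = -Y/13 - 97/57 = -97/57 - Y/13)
(q(-162) - 30090)/(-39491 + j(51, (2 + 2)²)) = ((-44 - 162) - 30090)/(-39491 + (-97/57 - 1/13*51)) = (-206 - 30090)/(-39491 + (-97/57 - 51/13)) = -30296/(-39491 - 4168/741) = -30296/(-29266999/741) = -30296*(-741/29266999) = 22449336/29266999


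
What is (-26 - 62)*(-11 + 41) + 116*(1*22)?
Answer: -88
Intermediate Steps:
(-26 - 62)*(-11 + 41) + 116*(1*22) = -88*30 + 116*22 = -2640 + 2552 = -88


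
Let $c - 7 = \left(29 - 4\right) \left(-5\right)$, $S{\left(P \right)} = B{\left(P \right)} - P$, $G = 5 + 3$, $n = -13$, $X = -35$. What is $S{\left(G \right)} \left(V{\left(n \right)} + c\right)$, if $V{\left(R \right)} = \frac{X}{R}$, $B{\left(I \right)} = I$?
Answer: $0$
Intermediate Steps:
$G = 8$
$S{\left(P \right)} = 0$ ($S{\left(P \right)} = P - P = 0$)
$c = -118$ ($c = 7 + \left(29 - 4\right) \left(-5\right) = 7 + 25 \left(-5\right) = 7 - 125 = -118$)
$V{\left(R \right)} = - \frac{35}{R}$
$S{\left(G \right)} \left(V{\left(n \right)} + c\right) = 0 \left(- \frac{35}{-13} - 118\right) = 0 \left(\left(-35\right) \left(- \frac{1}{13}\right) - 118\right) = 0 \left(\frac{35}{13} - 118\right) = 0 \left(- \frac{1499}{13}\right) = 0$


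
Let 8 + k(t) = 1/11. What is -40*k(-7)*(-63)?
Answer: -219240/11 ≈ -19931.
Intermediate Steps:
k(t) = -87/11 (k(t) = -8 + 1/11 = -87/11)
-40*k(-7)*(-63) = -40*(-87/11)*(-63) = (3480/11)*(-63) = -219240/11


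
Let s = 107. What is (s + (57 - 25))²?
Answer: 19321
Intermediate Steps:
(s + (57 - 25))² = (107 + (57 - 25))² = (107 + 32)² = 139² = 19321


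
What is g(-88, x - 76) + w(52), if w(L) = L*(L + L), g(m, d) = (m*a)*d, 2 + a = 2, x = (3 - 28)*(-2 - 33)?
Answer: 5408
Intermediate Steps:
x = 875 (x = -25*(-35) = 875)
a = 0 (a = -2 + 2 = 0)
g(m, d) = 0 (g(m, d) = (m*0)*d = 0*d = 0)
w(L) = 2*L² (w(L) = L*(2*L) = 2*L²)
g(-88, x - 76) + w(52) = 0 + 2*52² = 0 + 2*2704 = 0 + 5408 = 5408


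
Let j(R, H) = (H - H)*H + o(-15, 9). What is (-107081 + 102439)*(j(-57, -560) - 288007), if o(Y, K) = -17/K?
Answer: 12032435360/9 ≈ 1.3369e+9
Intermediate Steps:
j(R, H) = -17/9 (j(R, H) = (H - H)*H - 17/9 = 0*H - 17*⅑ = 0 - 17/9 = -17/9)
(-107081 + 102439)*(j(-57, -560) - 288007) = (-107081 + 102439)*(-17/9 - 288007) = -4642*(-2592080/9) = 12032435360/9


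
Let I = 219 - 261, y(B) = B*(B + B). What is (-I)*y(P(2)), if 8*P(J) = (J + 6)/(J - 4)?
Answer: 21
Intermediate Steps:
P(J) = (6 + J)/(8*(-4 + J)) (P(J) = ((J + 6)/(J - 4))/8 = ((6 + J)/(-4 + J))/8 = (6 + J)/(8*(-4 + J)))
y(B) = 2*B² (y(B) = B*(2*B) = 2*B²)
I = -42
(-I)*y(P(2)) = (-1*(-42))*(2*((6 + 2)/(8*(-4 + 2)))²) = 42*(2*((⅛)*8/(-2))²) = 42*(2*((⅛)*(-½)*8)²) = 42*(2*(-½)²) = 42*(2*(¼)) = 42*(½) = 21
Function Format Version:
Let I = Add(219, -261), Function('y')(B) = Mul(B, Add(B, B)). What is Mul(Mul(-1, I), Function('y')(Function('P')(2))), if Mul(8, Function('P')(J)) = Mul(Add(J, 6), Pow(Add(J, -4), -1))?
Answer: 21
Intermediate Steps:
Function('P')(J) = Mul(Rational(1, 8), Pow(Add(-4, J), -1), Add(6, J)) (Function('P')(J) = Mul(Rational(1, 8), Mul(Add(J, 6), Pow(Add(J, -4), -1))) = Mul(Rational(1, 8), Mul(Add(6, J), Pow(Add(-4, J), -1))) = Mul(Rational(1, 8), Mul(Pow(Add(-4, J), -1), Add(6, J))) = Mul(Rational(1, 8), Pow(Add(-4, J), -1), Add(6, J)))
Function('y')(B) = Mul(2, Pow(B, 2)) (Function('y')(B) = Mul(B, Mul(2, B)) = Mul(2, Pow(B, 2)))
I = -42
Mul(Mul(-1, I), Function('y')(Function('P')(2))) = Mul(Mul(-1, -42), Mul(2, Pow(Mul(Rational(1, 8), Pow(Add(-4, 2), -1), Add(6, 2)), 2))) = Mul(42, Mul(2, Pow(Mul(Rational(1, 8), Pow(-2, -1), 8), 2))) = Mul(42, Mul(2, Pow(Mul(Rational(1, 8), Rational(-1, 2), 8), 2))) = Mul(42, Mul(2, Pow(Rational(-1, 2), 2))) = Mul(42, Mul(2, Rational(1, 4))) = Mul(42, Rational(1, 2)) = 21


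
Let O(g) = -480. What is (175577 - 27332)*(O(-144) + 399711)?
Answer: 59183999595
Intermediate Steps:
(175577 - 27332)*(O(-144) + 399711) = (175577 - 27332)*(-480 + 399711) = 148245*399231 = 59183999595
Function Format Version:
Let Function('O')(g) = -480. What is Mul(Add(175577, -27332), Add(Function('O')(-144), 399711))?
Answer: 59183999595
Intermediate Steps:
Mul(Add(175577, -27332), Add(Function('O')(-144), 399711)) = Mul(Add(175577, -27332), Add(-480, 399711)) = Mul(148245, 399231) = 59183999595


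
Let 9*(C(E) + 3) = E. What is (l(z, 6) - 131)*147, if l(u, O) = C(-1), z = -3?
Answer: -59143/3 ≈ -19714.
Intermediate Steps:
C(E) = -3 + E/9
l(u, O) = -28/9 (l(u, O) = -3 + (⅑)*(-1) = -3 - ⅑ = -28/9)
(l(z, 6) - 131)*147 = (-28/9 - 131)*147 = -1207/9*147 = -59143/3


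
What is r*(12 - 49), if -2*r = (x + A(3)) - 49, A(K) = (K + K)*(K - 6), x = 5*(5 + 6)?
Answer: -222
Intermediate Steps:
x = 55 (x = 5*11 = 55)
A(K) = 2*K*(-6 + K) (A(K) = (2*K)*(-6 + K) = 2*K*(-6 + K))
r = 6 (r = -((55 + 2*3*(-6 + 3)) - 49)/2 = -((55 + 2*3*(-3)) - 49)/2 = -((55 - 18) - 49)/2 = -(37 - 49)/2 = -½*(-12) = 6)
r*(12 - 49) = 6*(12 - 49) = 6*(-37) = -222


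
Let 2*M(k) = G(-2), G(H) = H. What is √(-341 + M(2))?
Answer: 3*I*√38 ≈ 18.493*I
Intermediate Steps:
M(k) = -1 (M(k) = (½)*(-2) = -1)
√(-341 + M(2)) = √(-341 - 1) = √(-342) = 3*I*√38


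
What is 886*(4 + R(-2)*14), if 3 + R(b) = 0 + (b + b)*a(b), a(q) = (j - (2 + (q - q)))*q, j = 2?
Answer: -33668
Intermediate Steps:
a(q) = 0 (a(q) = (2 - (2 + (q - q)))*q = (2 - (2 + 0))*q = (2 - 1*2)*q = (2 - 2)*q = 0*q = 0)
R(b) = -3 (R(b) = -3 + (0 + (b + b)*0) = -3 + (0 + (2*b)*0) = -3 + (0 + 0) = -3 + 0 = -3)
886*(4 + R(-2)*14) = 886*(4 - 3*14) = 886*(4 - 42) = 886*(-38) = -33668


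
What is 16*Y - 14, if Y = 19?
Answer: 290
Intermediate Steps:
16*Y - 14 = 16*19 - 14 = 304 - 14 = 290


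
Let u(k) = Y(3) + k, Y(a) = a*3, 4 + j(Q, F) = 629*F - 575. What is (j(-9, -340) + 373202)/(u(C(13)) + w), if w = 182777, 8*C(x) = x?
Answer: 1270104/1462301 ≈ 0.86857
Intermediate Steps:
j(Q, F) = -579 + 629*F (j(Q, F) = -4 + (629*F - 575) = -4 + (-575 + 629*F) = -579 + 629*F)
C(x) = x/8
Y(a) = 3*a
u(k) = 9 + k (u(k) = 3*3 + k = 9 + k)
(j(-9, -340) + 373202)/(u(C(13)) + w) = ((-579 + 629*(-340)) + 373202)/((9 + (1/8)*13) + 182777) = ((-579 - 213860) + 373202)/((9 + 13/8) + 182777) = (-214439 + 373202)/(85/8 + 182777) = 158763/(1462301/8) = 158763*(8/1462301) = 1270104/1462301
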